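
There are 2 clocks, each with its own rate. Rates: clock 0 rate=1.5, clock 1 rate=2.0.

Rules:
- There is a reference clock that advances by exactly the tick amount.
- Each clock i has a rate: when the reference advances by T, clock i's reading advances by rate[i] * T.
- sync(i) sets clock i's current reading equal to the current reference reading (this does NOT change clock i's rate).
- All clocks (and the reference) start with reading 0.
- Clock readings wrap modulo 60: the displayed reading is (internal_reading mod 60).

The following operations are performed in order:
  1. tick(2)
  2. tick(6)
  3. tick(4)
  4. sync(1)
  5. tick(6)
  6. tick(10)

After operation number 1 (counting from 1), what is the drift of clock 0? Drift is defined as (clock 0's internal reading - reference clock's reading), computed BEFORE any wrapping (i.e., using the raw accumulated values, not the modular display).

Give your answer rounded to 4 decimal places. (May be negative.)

Answer: 1.0000

Derivation:
After op 1 tick(2): ref=2.0000 raw=[3.0000 4.0000]
Drift of clock 0 after op 1: 3.0000 - 2.0000 = 1.0000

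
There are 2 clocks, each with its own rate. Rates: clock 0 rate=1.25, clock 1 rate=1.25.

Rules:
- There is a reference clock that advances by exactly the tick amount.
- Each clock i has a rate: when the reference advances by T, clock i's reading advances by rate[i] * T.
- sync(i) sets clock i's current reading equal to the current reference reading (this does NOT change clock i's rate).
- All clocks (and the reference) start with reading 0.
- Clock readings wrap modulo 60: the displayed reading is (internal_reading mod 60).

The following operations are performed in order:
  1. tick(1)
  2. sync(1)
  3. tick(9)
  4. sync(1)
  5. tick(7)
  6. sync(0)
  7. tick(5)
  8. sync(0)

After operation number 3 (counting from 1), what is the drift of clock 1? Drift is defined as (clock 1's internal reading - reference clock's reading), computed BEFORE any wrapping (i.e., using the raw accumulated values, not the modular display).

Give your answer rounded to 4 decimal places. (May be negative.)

After op 1 tick(1): ref=1.0000 raw=[1.2500 1.2500]
After op 2 sync(1): ref=1.0000 raw=[1.2500 1.0000]
After op 3 tick(9): ref=10.0000 raw=[12.5000 12.2500]
Drift of clock 1 after op 3: 12.2500 - 10.0000 = 2.2500

Answer: 2.2500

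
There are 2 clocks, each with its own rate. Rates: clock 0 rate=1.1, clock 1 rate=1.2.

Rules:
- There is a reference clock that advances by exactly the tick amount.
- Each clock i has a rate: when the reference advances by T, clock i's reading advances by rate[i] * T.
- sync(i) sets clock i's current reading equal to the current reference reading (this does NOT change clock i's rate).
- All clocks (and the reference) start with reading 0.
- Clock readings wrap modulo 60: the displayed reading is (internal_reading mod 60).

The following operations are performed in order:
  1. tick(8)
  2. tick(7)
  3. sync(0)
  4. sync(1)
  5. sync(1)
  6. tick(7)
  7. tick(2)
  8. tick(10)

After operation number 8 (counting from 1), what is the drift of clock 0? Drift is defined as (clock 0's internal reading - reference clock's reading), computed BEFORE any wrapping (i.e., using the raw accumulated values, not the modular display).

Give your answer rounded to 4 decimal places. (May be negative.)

After op 1 tick(8): ref=8.0000 raw=[8.8000 9.6000]
After op 2 tick(7): ref=15.0000 raw=[16.5000 18.0000]
After op 3 sync(0): ref=15.0000 raw=[15.0000 18.0000]
After op 4 sync(1): ref=15.0000 raw=[15.0000 15.0000]
After op 5 sync(1): ref=15.0000 raw=[15.0000 15.0000]
After op 6 tick(7): ref=22.0000 raw=[22.7000 23.4000]
After op 7 tick(2): ref=24.0000 raw=[24.9000 25.8000]
After op 8 tick(10): ref=34.0000 raw=[35.9000 37.8000]
Drift of clock 0 after op 8: 35.9000 - 34.0000 = 1.9000

Answer: 1.9000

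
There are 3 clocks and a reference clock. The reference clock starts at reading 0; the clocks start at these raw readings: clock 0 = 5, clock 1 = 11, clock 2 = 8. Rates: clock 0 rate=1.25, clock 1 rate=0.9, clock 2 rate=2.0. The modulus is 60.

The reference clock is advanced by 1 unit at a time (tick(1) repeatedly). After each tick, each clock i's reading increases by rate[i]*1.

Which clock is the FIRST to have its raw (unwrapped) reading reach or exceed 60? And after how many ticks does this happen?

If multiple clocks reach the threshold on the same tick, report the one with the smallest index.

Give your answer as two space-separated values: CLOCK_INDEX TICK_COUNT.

clock 0: start=5, rate=1.25, needs 60-5 = 55; ticks = ceil(55/1.25) = ceil(44.0000) = 44; reading at tick 44 = 5 + 1.25*44 = 60.0000
clock 1: start=11, rate=0.9, needs 60-11 = 49; ticks = ceil(49/0.9) = ceil(54.4444) = 55; reading at tick 55 = 11 + 0.9*55 = 60.5000
clock 2: start=8, rate=2.0, needs 60-8 = 52; ticks = ceil(52/2.0) = ceil(26.0000) = 26; reading at tick 26 = 8 + 2.0*26 = 60.0000
Minimum tick count = 26; winners = [2]; smallest index = 2

Answer: 2 26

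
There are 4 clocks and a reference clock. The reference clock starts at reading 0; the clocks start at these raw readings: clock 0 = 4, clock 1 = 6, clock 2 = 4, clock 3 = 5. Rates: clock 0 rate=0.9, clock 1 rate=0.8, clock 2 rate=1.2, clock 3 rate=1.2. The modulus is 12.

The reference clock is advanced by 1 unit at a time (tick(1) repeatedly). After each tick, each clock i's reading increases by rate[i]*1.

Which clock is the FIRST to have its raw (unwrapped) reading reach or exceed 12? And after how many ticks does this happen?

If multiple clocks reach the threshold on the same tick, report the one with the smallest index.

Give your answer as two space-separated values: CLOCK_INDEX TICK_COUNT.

clock 0: start=4, rate=0.9, needs 12-4 = 8; ticks = ceil(8/0.9) = ceil(8.8889) = 9; reading at tick 9 = 4 + 0.9*9 = 12.1000
clock 1: start=6, rate=0.8, needs 12-6 = 6; ticks = ceil(6/0.8) = ceil(7.5000) = 8; reading at tick 8 = 6 + 0.8*8 = 12.4000
clock 2: start=4, rate=1.2, needs 12-4 = 8; ticks = ceil(8/1.2) = ceil(6.6667) = 7; reading at tick 7 = 4 + 1.2*7 = 12.4000
clock 3: start=5, rate=1.2, needs 12-5 = 7; ticks = ceil(7/1.2) = ceil(5.8333) = 6; reading at tick 6 = 5 + 1.2*6 = 12.2000
Minimum tick count = 6; winners = [3]; smallest index = 3

Answer: 3 6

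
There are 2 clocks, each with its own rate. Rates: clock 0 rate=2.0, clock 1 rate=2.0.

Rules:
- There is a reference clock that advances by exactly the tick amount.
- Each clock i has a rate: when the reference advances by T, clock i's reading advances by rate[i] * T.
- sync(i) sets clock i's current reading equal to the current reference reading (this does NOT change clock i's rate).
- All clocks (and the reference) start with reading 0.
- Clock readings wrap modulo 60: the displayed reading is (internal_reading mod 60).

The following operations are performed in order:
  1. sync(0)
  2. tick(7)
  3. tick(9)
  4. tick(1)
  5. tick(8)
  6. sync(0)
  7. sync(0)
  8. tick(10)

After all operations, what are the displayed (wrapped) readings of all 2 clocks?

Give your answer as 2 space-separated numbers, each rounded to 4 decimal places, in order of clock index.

Answer: 45.0000 10.0000

Derivation:
After op 1 sync(0): ref=0.0000 raw=[0.0000 0.0000]
After op 2 tick(7): ref=7.0000 raw=[14.0000 14.0000]
After op 3 tick(9): ref=16.0000 raw=[32.0000 32.0000]
After op 4 tick(1): ref=17.0000 raw=[34.0000 34.0000]
After op 5 tick(8): ref=25.0000 raw=[50.0000 50.0000]
After op 6 sync(0): ref=25.0000 raw=[25.0000 50.0000]
After op 7 sync(0): ref=25.0000 raw=[25.0000 50.0000]
After op 8 tick(10): ref=35.0000 raw=[45.0000 70.0000]
Wrap final raw readings (mod 60): 45.0000 mod 60 = 45.0000; 70.0000 mod 60 = 10.0000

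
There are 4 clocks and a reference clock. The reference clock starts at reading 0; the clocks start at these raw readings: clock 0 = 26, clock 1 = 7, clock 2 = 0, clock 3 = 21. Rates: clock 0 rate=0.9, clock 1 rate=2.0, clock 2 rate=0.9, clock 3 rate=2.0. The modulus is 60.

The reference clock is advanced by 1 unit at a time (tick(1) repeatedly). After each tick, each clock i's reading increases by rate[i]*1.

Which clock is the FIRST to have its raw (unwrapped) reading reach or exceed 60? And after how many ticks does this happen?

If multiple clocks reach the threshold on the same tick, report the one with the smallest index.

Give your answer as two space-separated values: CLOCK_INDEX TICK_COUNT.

Answer: 3 20

Derivation:
clock 0: start=26, rate=0.9, needs 60-26 = 34; ticks = ceil(34/0.9) = ceil(37.7778) = 38; reading at tick 38 = 26 + 0.9*38 = 60.2000
clock 1: start=7, rate=2.0, needs 60-7 = 53; ticks = ceil(53/2.0) = ceil(26.5000) = 27; reading at tick 27 = 7 + 2.0*27 = 61.0000
clock 2: start=0, rate=0.9, needs 60-0 = 60; ticks = ceil(60/0.9) = ceil(66.6667) = 67; reading at tick 67 = 0 + 0.9*67 = 60.3000
clock 3: start=21, rate=2.0, needs 60-21 = 39; ticks = ceil(39/2.0) = ceil(19.5000) = 20; reading at tick 20 = 21 + 2.0*20 = 61.0000
Minimum tick count = 20; winners = [3]; smallest index = 3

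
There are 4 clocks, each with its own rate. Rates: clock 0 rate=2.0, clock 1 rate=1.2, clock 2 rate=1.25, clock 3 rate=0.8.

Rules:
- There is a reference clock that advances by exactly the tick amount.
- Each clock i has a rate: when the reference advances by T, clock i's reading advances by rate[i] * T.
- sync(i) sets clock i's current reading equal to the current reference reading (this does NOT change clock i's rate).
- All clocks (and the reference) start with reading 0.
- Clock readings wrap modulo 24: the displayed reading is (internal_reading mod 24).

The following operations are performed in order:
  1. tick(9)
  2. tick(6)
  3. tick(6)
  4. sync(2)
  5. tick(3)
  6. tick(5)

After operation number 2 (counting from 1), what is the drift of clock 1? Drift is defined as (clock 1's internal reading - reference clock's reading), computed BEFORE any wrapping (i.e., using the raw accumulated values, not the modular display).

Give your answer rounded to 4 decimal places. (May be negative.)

After op 1 tick(9): ref=9.0000 raw=[18.0000 10.8000 11.2500 7.2000]
After op 2 tick(6): ref=15.0000 raw=[30.0000 18.0000 18.7500 12.0000]
Drift of clock 1 after op 2: 18.0000 - 15.0000 = 3.0000

Answer: 3.0000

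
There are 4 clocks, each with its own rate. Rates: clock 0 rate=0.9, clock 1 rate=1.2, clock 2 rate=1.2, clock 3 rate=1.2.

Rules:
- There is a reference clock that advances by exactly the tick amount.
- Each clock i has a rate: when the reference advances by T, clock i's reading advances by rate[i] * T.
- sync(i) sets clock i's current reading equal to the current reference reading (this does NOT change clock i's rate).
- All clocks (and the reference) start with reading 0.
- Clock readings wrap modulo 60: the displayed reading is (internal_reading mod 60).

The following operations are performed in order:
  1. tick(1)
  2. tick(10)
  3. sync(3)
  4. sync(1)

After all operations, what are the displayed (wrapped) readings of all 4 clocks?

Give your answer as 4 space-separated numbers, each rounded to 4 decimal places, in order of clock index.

Answer: 9.9000 11.0000 13.2000 11.0000

Derivation:
After op 1 tick(1): ref=1.0000 raw=[0.9000 1.2000 1.2000 1.2000]
After op 2 tick(10): ref=11.0000 raw=[9.9000 13.2000 13.2000 13.2000]
After op 3 sync(3): ref=11.0000 raw=[9.9000 13.2000 13.2000 11.0000]
After op 4 sync(1): ref=11.0000 raw=[9.9000 11.0000 13.2000 11.0000]
Wrap final raw readings (mod 60): 9.9000 mod 60 = 9.9000; 11.0000 mod 60 = 11.0000; 13.2000 mod 60 = 13.2000; 11.0000 mod 60 = 11.0000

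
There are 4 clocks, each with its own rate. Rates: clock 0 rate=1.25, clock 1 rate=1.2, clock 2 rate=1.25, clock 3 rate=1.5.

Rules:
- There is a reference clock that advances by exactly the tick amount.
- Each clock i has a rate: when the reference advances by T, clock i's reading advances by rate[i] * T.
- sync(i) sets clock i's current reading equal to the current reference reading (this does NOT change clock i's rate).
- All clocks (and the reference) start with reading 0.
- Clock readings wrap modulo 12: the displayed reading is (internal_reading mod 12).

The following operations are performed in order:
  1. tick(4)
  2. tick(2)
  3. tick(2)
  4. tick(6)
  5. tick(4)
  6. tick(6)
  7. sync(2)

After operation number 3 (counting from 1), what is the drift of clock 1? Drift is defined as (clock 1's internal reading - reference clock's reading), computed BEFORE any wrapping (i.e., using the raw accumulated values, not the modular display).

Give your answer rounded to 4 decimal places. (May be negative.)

Answer: 1.6000

Derivation:
After op 1 tick(4): ref=4.0000 raw=[5.0000 4.8000 5.0000 6.0000]
After op 2 tick(2): ref=6.0000 raw=[7.5000 7.2000 7.5000 9.0000]
After op 3 tick(2): ref=8.0000 raw=[10.0000 9.6000 10.0000 12.0000]
Drift of clock 1 after op 3: 9.6000 - 8.0000 = 1.6000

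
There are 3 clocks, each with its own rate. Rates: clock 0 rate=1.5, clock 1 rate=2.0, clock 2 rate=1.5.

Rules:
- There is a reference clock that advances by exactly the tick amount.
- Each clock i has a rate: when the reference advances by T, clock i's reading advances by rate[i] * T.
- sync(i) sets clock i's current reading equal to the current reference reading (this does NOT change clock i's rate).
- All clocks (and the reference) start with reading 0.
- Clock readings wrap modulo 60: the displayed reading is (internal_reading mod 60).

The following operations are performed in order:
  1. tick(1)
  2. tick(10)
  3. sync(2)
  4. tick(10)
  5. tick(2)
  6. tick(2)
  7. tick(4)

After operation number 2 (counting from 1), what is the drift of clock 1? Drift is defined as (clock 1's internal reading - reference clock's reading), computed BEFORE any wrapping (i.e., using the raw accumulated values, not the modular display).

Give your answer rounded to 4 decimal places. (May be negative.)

Answer: 11.0000

Derivation:
After op 1 tick(1): ref=1.0000 raw=[1.5000 2.0000 1.5000]
After op 2 tick(10): ref=11.0000 raw=[16.5000 22.0000 16.5000]
Drift of clock 1 after op 2: 22.0000 - 11.0000 = 11.0000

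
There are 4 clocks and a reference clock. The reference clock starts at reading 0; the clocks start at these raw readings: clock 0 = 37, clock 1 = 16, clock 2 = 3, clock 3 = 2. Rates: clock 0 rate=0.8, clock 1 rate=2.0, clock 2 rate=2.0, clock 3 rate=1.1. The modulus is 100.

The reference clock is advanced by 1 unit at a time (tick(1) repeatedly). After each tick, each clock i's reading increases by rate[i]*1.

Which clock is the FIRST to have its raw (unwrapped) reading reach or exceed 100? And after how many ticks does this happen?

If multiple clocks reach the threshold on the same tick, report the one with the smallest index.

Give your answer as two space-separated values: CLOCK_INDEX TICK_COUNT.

Answer: 1 42

Derivation:
clock 0: start=37, rate=0.8, needs 100-37 = 63; ticks = ceil(63/0.8) = ceil(78.7500) = 79; reading at tick 79 = 37 + 0.8*79 = 100.2000
clock 1: start=16, rate=2.0, needs 100-16 = 84; ticks = ceil(84/2.0) = ceil(42.0000) = 42; reading at tick 42 = 16 + 2.0*42 = 100.0000
clock 2: start=3, rate=2.0, needs 100-3 = 97; ticks = ceil(97/2.0) = ceil(48.5000) = 49; reading at tick 49 = 3 + 2.0*49 = 101.0000
clock 3: start=2, rate=1.1, needs 100-2 = 98; ticks = ceil(98/1.1) = ceil(89.0909) = 90; reading at tick 90 = 2 + 1.1*90 = 101.0000
Minimum tick count = 42; winners = [1]; smallest index = 1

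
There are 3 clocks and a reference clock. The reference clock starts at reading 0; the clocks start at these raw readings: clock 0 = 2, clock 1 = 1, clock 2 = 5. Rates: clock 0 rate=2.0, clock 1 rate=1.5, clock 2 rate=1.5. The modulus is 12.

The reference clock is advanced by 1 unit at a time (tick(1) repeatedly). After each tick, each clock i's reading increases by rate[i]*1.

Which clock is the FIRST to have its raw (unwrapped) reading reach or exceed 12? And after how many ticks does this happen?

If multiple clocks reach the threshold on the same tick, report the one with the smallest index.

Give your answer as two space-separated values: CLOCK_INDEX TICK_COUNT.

clock 0: start=2, rate=2.0, needs 12-2 = 10; ticks = ceil(10/2.0) = ceil(5.0000) = 5; reading at tick 5 = 2 + 2.0*5 = 12.0000
clock 1: start=1, rate=1.5, needs 12-1 = 11; ticks = ceil(11/1.5) = ceil(7.3333) = 8; reading at tick 8 = 1 + 1.5*8 = 13.0000
clock 2: start=5, rate=1.5, needs 12-5 = 7; ticks = ceil(7/1.5) = ceil(4.6667) = 5; reading at tick 5 = 5 + 1.5*5 = 12.5000
Minimum tick count = 5; winners = [0, 2]; smallest index = 0

Answer: 0 5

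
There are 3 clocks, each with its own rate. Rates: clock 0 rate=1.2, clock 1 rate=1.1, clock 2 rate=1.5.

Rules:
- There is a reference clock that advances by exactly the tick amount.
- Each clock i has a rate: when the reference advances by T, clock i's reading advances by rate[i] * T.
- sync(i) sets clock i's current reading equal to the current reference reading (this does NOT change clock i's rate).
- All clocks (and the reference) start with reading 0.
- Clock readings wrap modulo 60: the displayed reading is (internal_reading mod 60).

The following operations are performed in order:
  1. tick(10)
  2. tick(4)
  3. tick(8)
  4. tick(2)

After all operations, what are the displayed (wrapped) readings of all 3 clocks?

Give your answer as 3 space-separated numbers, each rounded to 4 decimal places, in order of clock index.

Answer: 28.8000 26.4000 36.0000

Derivation:
After op 1 tick(10): ref=10.0000 raw=[12.0000 11.0000 15.0000]
After op 2 tick(4): ref=14.0000 raw=[16.8000 15.4000 21.0000]
After op 3 tick(8): ref=22.0000 raw=[26.4000 24.2000 33.0000]
After op 4 tick(2): ref=24.0000 raw=[28.8000 26.4000 36.0000]
Wrap final raw readings (mod 60): 28.8000 mod 60 = 28.8000; 26.4000 mod 60 = 26.4000; 36.0000 mod 60 = 36.0000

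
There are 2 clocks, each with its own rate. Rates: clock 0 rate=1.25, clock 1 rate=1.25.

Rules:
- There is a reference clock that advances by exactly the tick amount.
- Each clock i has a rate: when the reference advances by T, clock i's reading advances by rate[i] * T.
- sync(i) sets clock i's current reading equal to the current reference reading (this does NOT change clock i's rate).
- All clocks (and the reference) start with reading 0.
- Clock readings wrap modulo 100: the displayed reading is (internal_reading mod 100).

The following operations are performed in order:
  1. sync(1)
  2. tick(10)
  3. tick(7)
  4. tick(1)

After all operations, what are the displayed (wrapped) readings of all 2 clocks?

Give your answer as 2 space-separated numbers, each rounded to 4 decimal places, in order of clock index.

Answer: 22.5000 22.5000

Derivation:
After op 1 sync(1): ref=0.0000 raw=[0.0000 0.0000]
After op 2 tick(10): ref=10.0000 raw=[12.5000 12.5000]
After op 3 tick(7): ref=17.0000 raw=[21.2500 21.2500]
After op 4 tick(1): ref=18.0000 raw=[22.5000 22.5000]
Wrap final raw readings (mod 100): 22.5000 mod 100 = 22.5000; 22.5000 mod 100 = 22.5000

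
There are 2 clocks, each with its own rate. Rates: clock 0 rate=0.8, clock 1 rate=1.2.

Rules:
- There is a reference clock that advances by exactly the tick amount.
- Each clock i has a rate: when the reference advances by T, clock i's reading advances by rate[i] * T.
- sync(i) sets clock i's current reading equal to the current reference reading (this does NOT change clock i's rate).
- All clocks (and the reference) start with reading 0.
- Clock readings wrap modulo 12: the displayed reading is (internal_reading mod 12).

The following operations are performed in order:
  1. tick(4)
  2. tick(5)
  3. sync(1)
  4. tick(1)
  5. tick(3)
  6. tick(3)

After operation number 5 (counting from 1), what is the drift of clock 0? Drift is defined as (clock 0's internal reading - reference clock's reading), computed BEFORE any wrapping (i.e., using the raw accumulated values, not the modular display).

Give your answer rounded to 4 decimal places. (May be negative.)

Answer: -2.6000

Derivation:
After op 1 tick(4): ref=4.0000 raw=[3.2000 4.8000]
After op 2 tick(5): ref=9.0000 raw=[7.2000 10.8000]
After op 3 sync(1): ref=9.0000 raw=[7.2000 9.0000]
After op 4 tick(1): ref=10.0000 raw=[8.0000 10.2000]
After op 5 tick(3): ref=13.0000 raw=[10.4000 13.8000]
Drift of clock 0 after op 5: 10.4000 - 13.0000 = -2.6000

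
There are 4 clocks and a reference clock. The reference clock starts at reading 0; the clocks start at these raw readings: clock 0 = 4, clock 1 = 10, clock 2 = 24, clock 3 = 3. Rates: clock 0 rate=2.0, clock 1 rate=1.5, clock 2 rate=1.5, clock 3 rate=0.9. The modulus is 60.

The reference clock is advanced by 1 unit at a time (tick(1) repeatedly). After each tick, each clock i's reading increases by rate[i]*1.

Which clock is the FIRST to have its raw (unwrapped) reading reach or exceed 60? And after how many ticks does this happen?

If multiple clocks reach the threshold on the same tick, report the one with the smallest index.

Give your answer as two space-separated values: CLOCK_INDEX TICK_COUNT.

clock 0: start=4, rate=2.0, needs 60-4 = 56; ticks = ceil(56/2.0) = ceil(28.0000) = 28; reading at tick 28 = 4 + 2.0*28 = 60.0000
clock 1: start=10, rate=1.5, needs 60-10 = 50; ticks = ceil(50/1.5) = ceil(33.3333) = 34; reading at tick 34 = 10 + 1.5*34 = 61.0000
clock 2: start=24, rate=1.5, needs 60-24 = 36; ticks = ceil(36/1.5) = ceil(24.0000) = 24; reading at tick 24 = 24 + 1.5*24 = 60.0000
clock 3: start=3, rate=0.9, needs 60-3 = 57; ticks = ceil(57/0.9) = ceil(63.3333) = 64; reading at tick 64 = 3 + 0.9*64 = 60.6000
Minimum tick count = 24; winners = [2]; smallest index = 2

Answer: 2 24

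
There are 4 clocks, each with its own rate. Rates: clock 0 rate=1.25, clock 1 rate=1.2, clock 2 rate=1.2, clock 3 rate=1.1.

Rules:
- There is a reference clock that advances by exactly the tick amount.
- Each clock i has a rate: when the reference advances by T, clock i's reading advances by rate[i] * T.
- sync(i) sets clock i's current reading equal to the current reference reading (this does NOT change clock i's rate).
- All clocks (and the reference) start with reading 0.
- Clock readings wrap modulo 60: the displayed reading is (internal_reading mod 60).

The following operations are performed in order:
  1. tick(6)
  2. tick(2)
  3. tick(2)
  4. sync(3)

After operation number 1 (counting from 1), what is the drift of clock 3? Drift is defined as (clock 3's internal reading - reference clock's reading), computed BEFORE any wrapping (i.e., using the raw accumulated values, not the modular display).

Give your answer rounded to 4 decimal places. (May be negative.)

After op 1 tick(6): ref=6.0000 raw=[7.5000 7.2000 7.2000 6.6000]
Drift of clock 3 after op 1: 6.6000 - 6.0000 = 0.6000

Answer: 0.6000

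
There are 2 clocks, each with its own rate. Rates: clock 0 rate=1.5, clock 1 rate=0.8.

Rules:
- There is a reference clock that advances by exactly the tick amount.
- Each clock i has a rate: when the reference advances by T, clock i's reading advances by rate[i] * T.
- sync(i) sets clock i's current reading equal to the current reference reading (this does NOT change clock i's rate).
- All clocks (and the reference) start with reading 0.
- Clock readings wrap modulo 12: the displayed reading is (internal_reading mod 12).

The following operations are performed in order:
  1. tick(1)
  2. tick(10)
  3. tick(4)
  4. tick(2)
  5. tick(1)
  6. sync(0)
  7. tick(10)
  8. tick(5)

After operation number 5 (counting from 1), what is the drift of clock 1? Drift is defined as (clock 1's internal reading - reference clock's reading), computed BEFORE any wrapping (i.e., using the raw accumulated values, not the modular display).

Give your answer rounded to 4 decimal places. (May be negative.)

Answer: -3.6000

Derivation:
After op 1 tick(1): ref=1.0000 raw=[1.5000 0.8000]
After op 2 tick(10): ref=11.0000 raw=[16.5000 8.8000]
After op 3 tick(4): ref=15.0000 raw=[22.5000 12.0000]
After op 4 tick(2): ref=17.0000 raw=[25.5000 13.6000]
After op 5 tick(1): ref=18.0000 raw=[27.0000 14.4000]
Drift of clock 1 after op 5: 14.4000 - 18.0000 = -3.6000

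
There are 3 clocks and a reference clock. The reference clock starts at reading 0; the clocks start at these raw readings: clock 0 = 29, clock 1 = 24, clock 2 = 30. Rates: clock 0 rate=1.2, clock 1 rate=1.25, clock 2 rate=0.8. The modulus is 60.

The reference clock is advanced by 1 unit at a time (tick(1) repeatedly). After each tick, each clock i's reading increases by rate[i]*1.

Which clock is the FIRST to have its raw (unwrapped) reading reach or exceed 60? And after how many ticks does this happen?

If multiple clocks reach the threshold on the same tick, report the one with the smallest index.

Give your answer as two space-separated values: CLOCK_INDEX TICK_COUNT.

Answer: 0 26

Derivation:
clock 0: start=29, rate=1.2, needs 60-29 = 31; ticks = ceil(31/1.2) = ceil(25.8333) = 26; reading at tick 26 = 29 + 1.2*26 = 60.2000
clock 1: start=24, rate=1.25, needs 60-24 = 36; ticks = ceil(36/1.25) = ceil(28.8000) = 29; reading at tick 29 = 24 + 1.25*29 = 60.2500
clock 2: start=30, rate=0.8, needs 60-30 = 30; ticks = ceil(30/0.8) = ceil(37.5000) = 38; reading at tick 38 = 30 + 0.8*38 = 60.4000
Minimum tick count = 26; winners = [0]; smallest index = 0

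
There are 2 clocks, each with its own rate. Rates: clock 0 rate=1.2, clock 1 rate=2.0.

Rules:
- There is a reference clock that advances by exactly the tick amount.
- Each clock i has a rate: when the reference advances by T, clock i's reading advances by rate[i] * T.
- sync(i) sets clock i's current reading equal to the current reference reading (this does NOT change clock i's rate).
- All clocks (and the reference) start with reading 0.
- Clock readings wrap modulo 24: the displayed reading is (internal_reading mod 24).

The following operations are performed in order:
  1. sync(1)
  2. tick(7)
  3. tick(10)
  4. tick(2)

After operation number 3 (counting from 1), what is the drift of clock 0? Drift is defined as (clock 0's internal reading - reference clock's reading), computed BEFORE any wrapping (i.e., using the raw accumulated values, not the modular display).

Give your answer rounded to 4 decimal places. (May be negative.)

After op 1 sync(1): ref=0.0000 raw=[0.0000 0.0000]
After op 2 tick(7): ref=7.0000 raw=[8.4000 14.0000]
After op 3 tick(10): ref=17.0000 raw=[20.4000 34.0000]
Drift of clock 0 after op 3: 20.4000 - 17.0000 = 3.4000

Answer: 3.4000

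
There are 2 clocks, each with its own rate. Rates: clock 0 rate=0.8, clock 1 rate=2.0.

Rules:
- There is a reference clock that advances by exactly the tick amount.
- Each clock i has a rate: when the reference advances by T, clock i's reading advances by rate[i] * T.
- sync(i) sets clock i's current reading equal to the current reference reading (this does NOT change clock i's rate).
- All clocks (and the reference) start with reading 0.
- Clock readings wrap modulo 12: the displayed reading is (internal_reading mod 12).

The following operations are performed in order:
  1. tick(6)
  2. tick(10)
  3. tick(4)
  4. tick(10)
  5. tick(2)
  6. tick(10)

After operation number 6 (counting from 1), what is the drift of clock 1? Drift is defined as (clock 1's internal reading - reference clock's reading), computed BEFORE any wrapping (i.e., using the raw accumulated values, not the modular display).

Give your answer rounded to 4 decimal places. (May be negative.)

Answer: 42.0000

Derivation:
After op 1 tick(6): ref=6.0000 raw=[4.8000 12.0000]
After op 2 tick(10): ref=16.0000 raw=[12.8000 32.0000]
After op 3 tick(4): ref=20.0000 raw=[16.0000 40.0000]
After op 4 tick(10): ref=30.0000 raw=[24.0000 60.0000]
After op 5 tick(2): ref=32.0000 raw=[25.6000 64.0000]
After op 6 tick(10): ref=42.0000 raw=[33.6000 84.0000]
Drift of clock 1 after op 6: 84.0000 - 42.0000 = 42.0000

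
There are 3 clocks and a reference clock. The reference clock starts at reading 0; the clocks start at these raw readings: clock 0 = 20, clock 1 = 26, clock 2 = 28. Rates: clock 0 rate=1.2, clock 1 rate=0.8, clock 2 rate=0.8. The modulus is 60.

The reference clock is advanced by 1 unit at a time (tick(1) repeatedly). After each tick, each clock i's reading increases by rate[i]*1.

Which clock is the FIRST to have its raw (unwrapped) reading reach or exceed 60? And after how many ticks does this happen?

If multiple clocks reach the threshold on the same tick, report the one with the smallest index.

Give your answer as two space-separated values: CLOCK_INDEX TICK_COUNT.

Answer: 0 34

Derivation:
clock 0: start=20, rate=1.2, needs 60-20 = 40; ticks = ceil(40/1.2) = ceil(33.3333) = 34; reading at tick 34 = 20 + 1.2*34 = 60.8000
clock 1: start=26, rate=0.8, needs 60-26 = 34; ticks = ceil(34/0.8) = ceil(42.5000) = 43; reading at tick 43 = 26 + 0.8*43 = 60.4000
clock 2: start=28, rate=0.8, needs 60-28 = 32; ticks = ceil(32/0.8) = ceil(40.0000) = 40; reading at tick 40 = 28 + 0.8*40 = 60.0000
Minimum tick count = 34; winners = [0]; smallest index = 0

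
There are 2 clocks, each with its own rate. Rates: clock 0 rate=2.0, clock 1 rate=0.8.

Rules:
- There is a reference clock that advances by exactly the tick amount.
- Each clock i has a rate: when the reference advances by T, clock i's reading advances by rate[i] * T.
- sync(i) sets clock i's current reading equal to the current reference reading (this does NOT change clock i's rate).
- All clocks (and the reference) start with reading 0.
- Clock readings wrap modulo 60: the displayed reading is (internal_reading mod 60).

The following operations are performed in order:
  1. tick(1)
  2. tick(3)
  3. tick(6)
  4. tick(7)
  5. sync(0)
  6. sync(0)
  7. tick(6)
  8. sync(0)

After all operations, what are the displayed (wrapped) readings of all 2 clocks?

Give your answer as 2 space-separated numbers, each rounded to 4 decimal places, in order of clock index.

After op 1 tick(1): ref=1.0000 raw=[2.0000 0.8000]
After op 2 tick(3): ref=4.0000 raw=[8.0000 3.2000]
After op 3 tick(6): ref=10.0000 raw=[20.0000 8.0000]
After op 4 tick(7): ref=17.0000 raw=[34.0000 13.6000]
After op 5 sync(0): ref=17.0000 raw=[17.0000 13.6000]
After op 6 sync(0): ref=17.0000 raw=[17.0000 13.6000]
After op 7 tick(6): ref=23.0000 raw=[29.0000 18.4000]
After op 8 sync(0): ref=23.0000 raw=[23.0000 18.4000]
Wrap final raw readings (mod 60): 23.0000 mod 60 = 23.0000; 18.4000 mod 60 = 18.4000

Answer: 23.0000 18.4000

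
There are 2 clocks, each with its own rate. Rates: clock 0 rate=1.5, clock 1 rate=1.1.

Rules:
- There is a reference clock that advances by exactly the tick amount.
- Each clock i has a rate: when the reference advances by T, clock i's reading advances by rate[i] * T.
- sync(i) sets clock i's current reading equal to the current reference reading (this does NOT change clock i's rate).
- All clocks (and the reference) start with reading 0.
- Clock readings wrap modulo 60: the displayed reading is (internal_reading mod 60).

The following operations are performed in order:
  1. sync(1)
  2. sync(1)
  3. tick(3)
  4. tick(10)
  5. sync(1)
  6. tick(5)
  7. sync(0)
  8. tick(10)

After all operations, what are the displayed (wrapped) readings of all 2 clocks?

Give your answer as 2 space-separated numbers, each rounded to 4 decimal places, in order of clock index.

Answer: 33.0000 29.5000

Derivation:
After op 1 sync(1): ref=0.0000 raw=[0.0000 0.0000]
After op 2 sync(1): ref=0.0000 raw=[0.0000 0.0000]
After op 3 tick(3): ref=3.0000 raw=[4.5000 3.3000]
After op 4 tick(10): ref=13.0000 raw=[19.5000 14.3000]
After op 5 sync(1): ref=13.0000 raw=[19.5000 13.0000]
After op 6 tick(5): ref=18.0000 raw=[27.0000 18.5000]
After op 7 sync(0): ref=18.0000 raw=[18.0000 18.5000]
After op 8 tick(10): ref=28.0000 raw=[33.0000 29.5000]
Wrap final raw readings (mod 60): 33.0000 mod 60 = 33.0000; 29.5000 mod 60 = 29.5000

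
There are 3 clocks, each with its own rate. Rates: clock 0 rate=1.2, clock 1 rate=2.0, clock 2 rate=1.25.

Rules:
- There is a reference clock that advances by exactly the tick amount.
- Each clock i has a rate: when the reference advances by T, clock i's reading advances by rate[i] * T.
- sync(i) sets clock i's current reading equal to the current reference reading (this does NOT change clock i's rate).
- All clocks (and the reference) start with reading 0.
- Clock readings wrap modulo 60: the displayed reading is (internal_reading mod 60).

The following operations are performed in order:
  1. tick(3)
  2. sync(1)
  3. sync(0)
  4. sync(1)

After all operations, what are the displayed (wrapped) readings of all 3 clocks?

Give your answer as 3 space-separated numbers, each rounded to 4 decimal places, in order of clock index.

After op 1 tick(3): ref=3.0000 raw=[3.6000 6.0000 3.7500]
After op 2 sync(1): ref=3.0000 raw=[3.6000 3.0000 3.7500]
After op 3 sync(0): ref=3.0000 raw=[3.0000 3.0000 3.7500]
After op 4 sync(1): ref=3.0000 raw=[3.0000 3.0000 3.7500]
Wrap final raw readings (mod 60): 3.0000 mod 60 = 3.0000; 3.0000 mod 60 = 3.0000; 3.7500 mod 60 = 3.7500

Answer: 3.0000 3.0000 3.7500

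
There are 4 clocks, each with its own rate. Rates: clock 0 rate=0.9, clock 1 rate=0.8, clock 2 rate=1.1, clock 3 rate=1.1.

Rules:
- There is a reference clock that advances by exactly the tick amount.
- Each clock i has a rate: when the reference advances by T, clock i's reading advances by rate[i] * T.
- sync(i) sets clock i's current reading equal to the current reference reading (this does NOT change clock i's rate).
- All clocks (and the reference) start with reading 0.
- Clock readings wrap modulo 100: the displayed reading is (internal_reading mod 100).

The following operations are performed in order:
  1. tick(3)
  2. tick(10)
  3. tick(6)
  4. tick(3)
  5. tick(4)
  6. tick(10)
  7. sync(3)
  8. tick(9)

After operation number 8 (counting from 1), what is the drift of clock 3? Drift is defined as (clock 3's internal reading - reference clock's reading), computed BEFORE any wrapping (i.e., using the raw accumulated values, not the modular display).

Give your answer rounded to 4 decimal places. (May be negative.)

After op 1 tick(3): ref=3.0000 raw=[2.7000 2.4000 3.3000 3.3000]
After op 2 tick(10): ref=13.0000 raw=[11.7000 10.4000 14.3000 14.3000]
After op 3 tick(6): ref=19.0000 raw=[17.1000 15.2000 20.9000 20.9000]
After op 4 tick(3): ref=22.0000 raw=[19.8000 17.6000 24.2000 24.2000]
After op 5 tick(4): ref=26.0000 raw=[23.4000 20.8000 28.6000 28.6000]
After op 6 tick(10): ref=36.0000 raw=[32.4000 28.8000 39.6000 39.6000]
After op 7 sync(3): ref=36.0000 raw=[32.4000 28.8000 39.6000 36.0000]
After op 8 tick(9): ref=45.0000 raw=[40.5000 36.0000 49.5000 45.9000]
Drift of clock 3 after op 8: 45.9000 - 45.0000 = 0.9000

Answer: 0.9000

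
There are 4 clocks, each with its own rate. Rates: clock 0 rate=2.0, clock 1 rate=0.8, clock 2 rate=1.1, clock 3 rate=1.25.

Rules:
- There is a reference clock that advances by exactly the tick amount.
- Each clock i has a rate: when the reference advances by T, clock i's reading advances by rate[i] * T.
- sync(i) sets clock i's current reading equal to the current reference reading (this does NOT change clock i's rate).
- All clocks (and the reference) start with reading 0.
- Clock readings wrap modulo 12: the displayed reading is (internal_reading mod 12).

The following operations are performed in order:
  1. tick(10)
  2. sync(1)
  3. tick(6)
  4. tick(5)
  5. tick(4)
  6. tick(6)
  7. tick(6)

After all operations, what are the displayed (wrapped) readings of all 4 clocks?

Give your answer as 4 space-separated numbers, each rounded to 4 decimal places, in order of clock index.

Answer: 2.0000 7.6000 4.7000 10.2500

Derivation:
After op 1 tick(10): ref=10.0000 raw=[20.0000 8.0000 11.0000 12.5000]
After op 2 sync(1): ref=10.0000 raw=[20.0000 10.0000 11.0000 12.5000]
After op 3 tick(6): ref=16.0000 raw=[32.0000 14.8000 17.6000 20.0000]
After op 4 tick(5): ref=21.0000 raw=[42.0000 18.8000 23.1000 26.2500]
After op 5 tick(4): ref=25.0000 raw=[50.0000 22.0000 27.5000 31.2500]
After op 6 tick(6): ref=31.0000 raw=[62.0000 26.8000 34.1000 38.7500]
After op 7 tick(6): ref=37.0000 raw=[74.0000 31.6000 40.7000 46.2500]
Wrap final raw readings (mod 12): 74.0000 mod 12 = 2.0000; 31.6000 mod 12 = 7.6000; 40.7000 mod 12 = 4.7000; 46.2500 mod 12 = 10.2500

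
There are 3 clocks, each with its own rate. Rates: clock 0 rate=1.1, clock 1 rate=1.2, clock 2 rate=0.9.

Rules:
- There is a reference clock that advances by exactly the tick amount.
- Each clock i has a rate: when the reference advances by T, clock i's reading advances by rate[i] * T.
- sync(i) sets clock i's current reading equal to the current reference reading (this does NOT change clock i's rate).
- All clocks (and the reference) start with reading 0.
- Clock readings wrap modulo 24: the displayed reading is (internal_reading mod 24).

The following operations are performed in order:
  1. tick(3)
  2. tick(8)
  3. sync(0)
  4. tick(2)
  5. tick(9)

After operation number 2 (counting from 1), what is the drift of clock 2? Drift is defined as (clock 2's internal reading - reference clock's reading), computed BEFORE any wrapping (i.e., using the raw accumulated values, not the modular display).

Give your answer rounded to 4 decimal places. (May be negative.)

Answer: -1.1000

Derivation:
After op 1 tick(3): ref=3.0000 raw=[3.3000 3.6000 2.7000]
After op 2 tick(8): ref=11.0000 raw=[12.1000 13.2000 9.9000]
Drift of clock 2 after op 2: 9.9000 - 11.0000 = -1.1000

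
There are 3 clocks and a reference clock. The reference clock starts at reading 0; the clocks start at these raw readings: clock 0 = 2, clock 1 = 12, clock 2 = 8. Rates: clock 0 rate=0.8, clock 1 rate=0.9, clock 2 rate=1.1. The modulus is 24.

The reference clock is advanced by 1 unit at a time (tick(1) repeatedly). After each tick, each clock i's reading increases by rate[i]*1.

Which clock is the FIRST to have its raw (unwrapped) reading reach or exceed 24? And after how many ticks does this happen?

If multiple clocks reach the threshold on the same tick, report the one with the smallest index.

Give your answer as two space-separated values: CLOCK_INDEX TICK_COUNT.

clock 0: start=2, rate=0.8, needs 24-2 = 22; ticks = ceil(22/0.8) = ceil(27.5000) = 28; reading at tick 28 = 2 + 0.8*28 = 24.4000
clock 1: start=12, rate=0.9, needs 24-12 = 12; ticks = ceil(12/0.9) = ceil(13.3333) = 14; reading at tick 14 = 12 + 0.9*14 = 24.6000
clock 2: start=8, rate=1.1, needs 24-8 = 16; ticks = ceil(16/1.1) = ceil(14.5455) = 15; reading at tick 15 = 8 + 1.1*15 = 24.5000
Minimum tick count = 14; winners = [1]; smallest index = 1

Answer: 1 14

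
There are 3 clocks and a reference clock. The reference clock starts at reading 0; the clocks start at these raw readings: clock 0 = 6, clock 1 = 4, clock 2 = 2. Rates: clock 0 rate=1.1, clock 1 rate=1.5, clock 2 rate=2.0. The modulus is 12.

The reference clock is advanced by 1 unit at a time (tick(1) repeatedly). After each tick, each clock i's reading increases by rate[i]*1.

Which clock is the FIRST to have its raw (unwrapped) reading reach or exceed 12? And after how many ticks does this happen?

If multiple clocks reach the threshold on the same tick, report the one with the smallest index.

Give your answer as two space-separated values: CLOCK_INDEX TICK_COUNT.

clock 0: start=6, rate=1.1, needs 12-6 = 6; ticks = ceil(6/1.1) = ceil(5.4545) = 6; reading at tick 6 = 6 + 1.1*6 = 12.6000
clock 1: start=4, rate=1.5, needs 12-4 = 8; ticks = ceil(8/1.5) = ceil(5.3333) = 6; reading at tick 6 = 4 + 1.5*6 = 13.0000
clock 2: start=2, rate=2.0, needs 12-2 = 10; ticks = ceil(10/2.0) = ceil(5.0000) = 5; reading at tick 5 = 2 + 2.0*5 = 12.0000
Minimum tick count = 5; winners = [2]; smallest index = 2

Answer: 2 5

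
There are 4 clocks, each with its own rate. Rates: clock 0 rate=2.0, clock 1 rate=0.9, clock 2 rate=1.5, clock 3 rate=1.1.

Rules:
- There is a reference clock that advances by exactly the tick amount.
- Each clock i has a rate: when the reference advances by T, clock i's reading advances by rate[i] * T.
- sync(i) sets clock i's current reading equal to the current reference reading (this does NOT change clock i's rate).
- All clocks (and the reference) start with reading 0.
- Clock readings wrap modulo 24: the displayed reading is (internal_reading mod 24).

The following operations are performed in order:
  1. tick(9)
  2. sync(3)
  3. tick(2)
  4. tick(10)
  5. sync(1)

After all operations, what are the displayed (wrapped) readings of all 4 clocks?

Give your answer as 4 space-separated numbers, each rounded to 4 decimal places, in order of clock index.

Answer: 18.0000 21.0000 7.5000 22.2000

Derivation:
After op 1 tick(9): ref=9.0000 raw=[18.0000 8.1000 13.5000 9.9000]
After op 2 sync(3): ref=9.0000 raw=[18.0000 8.1000 13.5000 9.0000]
After op 3 tick(2): ref=11.0000 raw=[22.0000 9.9000 16.5000 11.2000]
After op 4 tick(10): ref=21.0000 raw=[42.0000 18.9000 31.5000 22.2000]
After op 5 sync(1): ref=21.0000 raw=[42.0000 21.0000 31.5000 22.2000]
Wrap final raw readings (mod 24): 42.0000 mod 24 = 18.0000; 21.0000 mod 24 = 21.0000; 31.5000 mod 24 = 7.5000; 22.2000 mod 24 = 22.2000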